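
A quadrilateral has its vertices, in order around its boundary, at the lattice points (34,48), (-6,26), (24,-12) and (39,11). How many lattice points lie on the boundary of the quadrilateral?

Summing gcd(|Δx|,|Δy|) over the edges gives the boundary count: gcd(40,22) + gcd(30,38) + gcd(15,23) + gcd(5,37) = 2+2+1+1 = 6.

6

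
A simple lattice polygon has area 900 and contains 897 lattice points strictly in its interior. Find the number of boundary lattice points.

8

Pick's theorem gives A = I + B/2 − 1, so B = 2(A − I + 1) = 2(900 − 897 + 1) = 8.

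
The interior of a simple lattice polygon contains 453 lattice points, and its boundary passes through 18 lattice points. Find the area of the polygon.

By Pick's theorem, A = I + B/2 − 1 = 453 + 18/2 − 1 = 461.

461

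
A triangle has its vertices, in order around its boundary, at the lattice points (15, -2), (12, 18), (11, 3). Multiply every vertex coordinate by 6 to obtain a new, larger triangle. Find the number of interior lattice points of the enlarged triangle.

1162

Using the shoelace formula, 2A = |[15·18 − 12·(-2)] + [12·3 − 11·18] + [11·(-2) − 15·3]| = 65, so the area is 65/2.
The number of boundary lattice points is Σ gcd(|Δx|,|Δy|) = gcd(3,20) + gcd(1,15) + gcd(4,5) = 1+1+1 = 3.
Scaling by 6 multiplies the area by 6² = 36 (so the new area is 1170) and multiplies the boundary lattice-point count by 6, giving 18.
By Pick's theorem, the interior count of the dilated polygon is 1170 − 18/2 + 1 = 1162.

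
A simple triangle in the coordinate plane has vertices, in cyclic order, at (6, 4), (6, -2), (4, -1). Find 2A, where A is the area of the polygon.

12

By the shoelace formula, twice the signed area is |(6·(-2) − 6·4) + (6·(-1) − 4·(-2)) + (4·4 − 6·(-1))| = 12, so the area is 6.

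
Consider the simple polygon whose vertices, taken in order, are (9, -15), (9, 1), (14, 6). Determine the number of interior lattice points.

30

The shoelace formula gives twice the area as |[9·1 − 9·(-15)] + [9·6 − 14·1] + [14·(-15) − 9·6]| = 80, so the area is 40.
Summing gcd(|Δx|,|Δy|) over the edges gives the boundary count: gcd(0,16) + gcd(5,5) + gcd(5,21) = 16+5+1 = 22.
Pick's theorem gives I = A − B/2 + 1 = 40 − 22/2 + 1 = 30.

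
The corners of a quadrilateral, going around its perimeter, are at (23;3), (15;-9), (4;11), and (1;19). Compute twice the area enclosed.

420

The shoelace formula gives twice the area as |[23·(-9) − 15·3] + [15·11 − 4·(-9)] + [4·19 − 1·11] + [1·3 − 23·19]| = 420, so the area is 210.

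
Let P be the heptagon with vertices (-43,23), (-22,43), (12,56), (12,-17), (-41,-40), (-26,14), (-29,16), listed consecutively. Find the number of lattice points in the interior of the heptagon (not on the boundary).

Using the shoelace formula, 2A = |[(-43)·43 − (-22)·23] + [(-22)·56 − 12·43] + [12·(-17) − 12·56] + [12·(-40) − (-41)·(-17)] + [(-41)·14 − (-26)·(-40)] + [(-26)·16 − (-29)·14] + [(-29)·23 − (-43)·16]| = 6747, so the area is 3373.5.
Along each edge there are gcd(|Δx|,|Δy|)+1 lattice points, so counting each shared vertex once the boundary has gcd(21,20) + gcd(34,13) + gcd(0,73) + gcd(53,23) + gcd(15,54) + gcd(3,2) + gcd(14,7) = 1+1+73+1+3+1+7 = 87.
By Pick's theorem A = I + B/2 − 1, so I = 3373.5 − 87/2 + 1 = 3331.

3331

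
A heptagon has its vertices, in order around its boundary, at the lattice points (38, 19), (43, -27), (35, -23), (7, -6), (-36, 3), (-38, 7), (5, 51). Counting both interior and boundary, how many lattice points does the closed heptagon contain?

3049

Using the shoelace formula, 2A = |[38·(-27) − 43·19] + [43·(-23) − 35·(-27)] + [35·(-6) − 7·(-23)] + [7·3 − (-36)·(-6)] + [(-36)·7 − (-38)·3] + [(-38)·51 − 5·7] + [5·19 − 38·51]| = 6085, so the area is 3042.5.
Summing gcd(|Δx|,|Δy|) over the edges gives the boundary count: gcd(5,46) + gcd(8,4) + gcd(28,17) + gcd(43,9) + gcd(2,4) + gcd(43,44) + gcd(33,32) = 1+4+1+1+2+1+1 = 11.
Pick's theorem gives I = A − B/2 + 1 = 3042.5 − 11/2 + 1 = 3038, so the closed region contains I + B = 3038 + 11 = 3049 lattice points.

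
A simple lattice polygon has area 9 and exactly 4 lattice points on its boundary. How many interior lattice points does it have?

From Pick's theorem, I = A − B/2 + 1 = 9 − 4/2 + 1 = 8.

8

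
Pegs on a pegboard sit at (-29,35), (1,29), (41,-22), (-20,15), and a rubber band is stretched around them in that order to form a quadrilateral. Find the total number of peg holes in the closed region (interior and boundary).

Using the shoelace formula, 2A = |((-29)·29 − 1·35) + (1·(-22) − 41·29) + (41·15 − (-20)·(-22)) + ((-20)·35 − (-29)·15)| = 2177, so the area is 1088.5.
Along each edge there are gcd(|Δx|,|Δy|)+1 lattice points, so counting each shared vertex once the boundary has gcd(30,6) + gcd(40,51) + gcd(61,37) + gcd(9,20) = 6+1+1+1 = 9.
Pick's theorem gives I = A − B/2 + 1 = 1088.5 − 9/2 + 1 = 1085, so the closed region contains I + B = 1085 + 9 = 1094 lattice points.

1094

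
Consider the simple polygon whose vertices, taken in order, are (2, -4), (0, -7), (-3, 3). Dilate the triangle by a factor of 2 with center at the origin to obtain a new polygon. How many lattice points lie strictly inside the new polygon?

The shoelace formula gives twice the area as |[2·(-7) − 0·(-4)] + [0·3 − (-3)·(-7)] + [(-3)·(-4) − 2·3]| = 29, so the area is 29/2.
Summing gcd(|Δx|,|Δy|) over the edges gives the boundary count: gcd(2,3) + gcd(3,10) + gcd(5,7) = 1+1+1 = 3.
Scaling by 2 multiplies the area by 2² = 4 (so the new area is 58) and multiplies the boundary lattice-point count by 2, giving 6.
By Pick's theorem, the interior count of the dilated polygon is 58 − 6/2 + 1 = 56.

56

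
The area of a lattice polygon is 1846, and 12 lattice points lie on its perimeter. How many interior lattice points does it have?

From Pick's theorem, I = A − B/2 + 1 = 1846 − 12/2 + 1 = 1841.

1841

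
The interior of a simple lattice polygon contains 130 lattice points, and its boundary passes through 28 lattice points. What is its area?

143

By Pick's theorem, A = I + B/2 − 1 = 130 + 28/2 − 1 = 143.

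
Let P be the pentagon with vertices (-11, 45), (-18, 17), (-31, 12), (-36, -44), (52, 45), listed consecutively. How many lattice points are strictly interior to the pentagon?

3081

Using the shoelace formula, 2A = |[(-11)·17 − (-18)·45] + [(-18)·12 − (-31)·17] + [(-31)·(-44) − (-36)·12] + [(-36)·45 − 52·(-44)] + [52·45 − (-11)·45]| = 6233, so the area is 3116.5.
Along each edge there are gcd(|Δx|,|Δy|)+1 lattice points, so counting each shared vertex once the boundary has gcd(7,28) + gcd(13,5) + gcd(5,56) + gcd(88,89) + gcd(63,0) = 7+1+1+1+63 = 73.
By Pick's theorem A = I + B/2 − 1, so I = 3116.5 − 73/2 + 1 = 3081.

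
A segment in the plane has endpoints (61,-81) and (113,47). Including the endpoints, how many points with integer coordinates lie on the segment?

The number of lattice points on a segment between lattice points is gcd(|Δx|,|Δy|) + 1 = gcd(52,128) + 1 = 4 + 1 = 5.

5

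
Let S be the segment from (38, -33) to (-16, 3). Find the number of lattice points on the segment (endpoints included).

19

The number of lattice points on a segment between lattice points is gcd(|Δx|,|Δy|) + 1 = gcd(54,36) + 1 = 18 + 1 = 19.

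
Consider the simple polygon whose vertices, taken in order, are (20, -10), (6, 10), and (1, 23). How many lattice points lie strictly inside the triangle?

The shoelace formula gives twice the area as |(20·10 − 6·(-10)) + (6·23 − 1·10) + (1·(-10) − 20·23)| = 82, so the area is 41.
Summing gcd(|Δx|,|Δy|) over the edges gives the boundary count: gcd(14,20) + gcd(5,13) + gcd(19,33) = 2+1+1 = 4.
By Pick's theorem A = I + B/2 − 1, so I = 41 − 4/2 + 1 = 40.

40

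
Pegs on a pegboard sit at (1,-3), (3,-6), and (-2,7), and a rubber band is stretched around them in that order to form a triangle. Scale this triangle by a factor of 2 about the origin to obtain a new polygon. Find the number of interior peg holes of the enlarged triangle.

20

By the shoelace formula, twice the signed area is |(1·(-6) − 3·(-3)) + (3·7 − (-2)·(-6)) + ((-2)·(-3) − 1·7)| = 11, so the area is 11/2.
Along each edge there are gcd(|Δx|,|Δy|)+1 lattice points, so counting each shared vertex once the boundary has gcd(2,3) + gcd(5,13) + gcd(3,10) = 1+1+1 = 3.
Scaling by 2 multiplies the area by 2² = 4 (so the new area is 22) and multiplies the boundary lattice-point count by 2, giving 6.
By Pick's theorem, the interior count of the dilated polygon is 22 − 6/2 + 1 = 20.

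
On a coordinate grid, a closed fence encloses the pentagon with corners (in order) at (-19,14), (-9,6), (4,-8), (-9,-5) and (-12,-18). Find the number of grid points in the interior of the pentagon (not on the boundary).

By the shoelace formula, twice the signed area is |[(-19)·6 − (-9)·14] + [(-9)·(-8) − 4·6] + [4·(-5) − (-9)·(-8)] + [(-9)·(-18) − (-12)·(-5)] + [(-12)·14 − (-19)·(-18)]| = 440, so the area is 220.
Summing gcd(|Δx|,|Δy|) over the edges gives the boundary count: gcd(10,8) + gcd(13,14) + gcd(13,3) + gcd(3,13) + gcd(7,32) = 2+1+1+1+1 = 6.
Pick's theorem gives I = A − B/2 + 1 = 220 − 6/2 + 1 = 218.

218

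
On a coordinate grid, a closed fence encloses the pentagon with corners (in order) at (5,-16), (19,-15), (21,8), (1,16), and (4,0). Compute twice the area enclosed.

By the shoelace formula, twice the signed area is |(5·(-15) − 19·(-16)) + (19·8 − 21·(-15)) + (21·16 − 1·8) + (1·0 − 4·16) + (4·(-16) − 5·0)| = 896, so the area is 448.

896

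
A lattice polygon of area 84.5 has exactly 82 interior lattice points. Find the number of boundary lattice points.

7

Pick's theorem gives A = I + B/2 − 1, so B = 2(A − I + 1) = 2(84.5 − 82 + 1) = 7.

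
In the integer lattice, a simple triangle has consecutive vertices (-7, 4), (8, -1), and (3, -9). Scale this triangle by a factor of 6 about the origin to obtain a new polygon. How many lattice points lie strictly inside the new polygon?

By the shoelace formula, twice the signed area is |[(-7)·(-1) − 8·4] + [8·(-9) − 3·(-1)] + [3·4 − (-7)·(-9)]| = 145, so the area is 145/2.
The number of boundary lattice points is Σ gcd(|Δx|,|Δy|) = gcd(15,5) + gcd(5,8) + gcd(10,13) = 5+1+1 = 7.
Scaling by 6 multiplies the area by 6² = 36 (so the new area is 2610) and multiplies the boundary lattice-point count by 6, giving 42.
By Pick's theorem, the interior count of the dilated polygon is 2610 − 42/2 + 1 = 2590.

2590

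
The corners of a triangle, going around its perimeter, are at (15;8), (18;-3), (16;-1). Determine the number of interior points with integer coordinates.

7

By the shoelace formula, twice the signed area is |(15·(-3) − 18·8) + (18·(-1) − 16·(-3)) + (16·8 − 15·(-1))| = 16, so the area is 8.
Along each edge there are gcd(|Δx|,|Δy|)+1 lattice points, so counting each shared vertex once the boundary has gcd(3,11) + gcd(2,2) + gcd(1,9) = 1+2+1 = 4.
By Pick's theorem A = I + B/2 − 1, so I = 8 − 4/2 + 1 = 7.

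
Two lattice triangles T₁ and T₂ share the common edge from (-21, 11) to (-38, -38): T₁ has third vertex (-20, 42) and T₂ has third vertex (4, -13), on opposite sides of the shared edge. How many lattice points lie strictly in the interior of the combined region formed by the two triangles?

The union is the simple quadrilateral with vertices (-21, 11), (-20, 42), (-38, -38), (4, -13) in order.
By the shoelace formula, twice the signed area is |[(-21)·42 − (-20)·11] + [(-20)·(-38) − (-38)·42] + [(-38)·(-13) − 4·(-38)] + [4·11 − (-21)·(-13)]| = 2111, so the area is 1055.5.
The number of boundary lattice points is Σ gcd(|Δx|,|Δy|) = gcd(1,31) + gcd(18,80) + gcd(42,25) + gcd(25,24) = 1+2+1+1 = 5.
By Pick's theorem I = A − B/2 + 1 = 1055.5 − 5/2 + 1 = 1054.

1054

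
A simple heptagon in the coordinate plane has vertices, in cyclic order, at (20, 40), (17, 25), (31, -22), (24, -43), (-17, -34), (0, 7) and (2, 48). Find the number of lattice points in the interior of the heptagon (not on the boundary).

2340

The shoelace formula gives twice the area as |[20·25 − 17·40] + [17·(-22) − 31·25] + [31·(-43) − 24·(-22)] + [24·(-34) − (-17)·(-43)] + [(-17)·7 − 0·(-34)] + [0·48 − 2·7] + [2·40 − 20·48]| = 4694, so the area is 2347.
Along each edge there are gcd(|Δx|,|Δy|)+1 lattice points, so counting each shared vertex once the boundary has gcd(3,15) + gcd(14,47) + gcd(7,21) + gcd(41,9) + gcd(17,41) + gcd(2,41) + gcd(18,8) = 3+1+7+1+1+1+2 = 16.
By Pick's theorem A = I + B/2 − 1, so I = 2347 − 16/2 + 1 = 2340.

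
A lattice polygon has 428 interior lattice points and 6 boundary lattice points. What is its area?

Pick's theorem states A = I + B/2 − 1, so A = 428 + 6/2 − 1 = 430.

430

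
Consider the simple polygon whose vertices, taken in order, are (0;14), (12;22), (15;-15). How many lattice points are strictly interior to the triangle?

232

By the shoelace formula, twice the signed area is |(0·22 − 12·14) + (12·(-15) − 15·22) + (15·14 − 0·(-15))| = 468, so the area is 234.
Along each edge there are gcd(|Δx|,|Δy|)+1 lattice points, so counting each shared vertex once the boundary has gcd(12,8) + gcd(3,37) + gcd(15,29) = 4+1+1 = 6.
Pick's theorem gives I = A − B/2 + 1 = 234 − 6/2 + 1 = 232.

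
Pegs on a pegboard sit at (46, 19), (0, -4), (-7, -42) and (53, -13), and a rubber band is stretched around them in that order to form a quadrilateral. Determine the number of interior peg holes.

1843

Using the shoelace formula, 2A = |[46·(-4) − 0·19] + [0·(-42) − (-7)·(-4)] + [(-7)·(-13) − 53·(-42)] + [53·19 − 46·(-13)]| = 3710, so the area is 1855.
Summing gcd(|Δx|,|Δy|) over the edges gives the boundary count: gcd(46,23) + gcd(7,38) + gcd(60,29) + gcd(7,32) = 23+1+1+1 = 26.
Pick's theorem gives I = A − B/2 + 1 = 1855 − 26/2 + 1 = 1843.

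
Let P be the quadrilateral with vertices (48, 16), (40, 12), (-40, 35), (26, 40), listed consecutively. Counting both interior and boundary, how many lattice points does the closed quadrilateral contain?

Using the shoelace formula, 2A = |(48·12 − 40·16) + (40·35 − (-40)·12) + ((-40)·40 − 26·35) + (26·16 − 48·40)| = 2198, so the area is 1099.
Along each edge there are gcd(|Δx|,|Δy|)+1 lattice points, so counting each shared vertex once the boundary has gcd(8,4) + gcd(80,23) + gcd(66,5) + gcd(22,24) = 4+1+1+2 = 8.
Pick's theorem gives I = A − B/2 + 1 = 1099 − 8/2 + 1 = 1096, so the closed region contains I + B = 1096 + 8 = 1104 lattice points.

1104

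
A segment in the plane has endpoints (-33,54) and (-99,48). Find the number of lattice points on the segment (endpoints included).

The number of lattice points on a segment between lattice points is gcd(|Δx|,|Δy|) + 1 = gcd(66,6) + 1 = 6 + 1 = 7.

7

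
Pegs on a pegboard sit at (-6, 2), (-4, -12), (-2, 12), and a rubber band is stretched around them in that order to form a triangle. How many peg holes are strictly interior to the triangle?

By the shoelace formula, twice the signed area is |((-6)·(-12) − (-4)·2) + ((-4)·12 − (-2)·(-12)) + ((-2)·2 − (-6)·12)| = 76, so the area is 38.
Summing gcd(|Δx|,|Δy|) over the edges gives the boundary count: gcd(2,14) + gcd(2,24) + gcd(4,10) = 2+2+2 = 6.
Pick's theorem gives I = A − B/2 + 1 = 38 − 6/2 + 1 = 36.

36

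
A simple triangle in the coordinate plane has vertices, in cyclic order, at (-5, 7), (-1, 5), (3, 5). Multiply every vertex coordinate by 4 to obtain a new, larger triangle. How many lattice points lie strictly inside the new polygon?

49

Using the shoelace formula, 2A = |[(-5)·5 − (-1)·7] + [(-1)·5 − 3·5] + [3·7 − (-5)·5]| = 8, so the area is 4.
Summing gcd(|Δx|,|Δy|) over the edges gives the boundary count: gcd(4,2) + gcd(4,0) + gcd(8,2) = 2+4+2 = 8.
Scaling by 4 multiplies the area by 4² = 16 (so the new area is 64) and multiplies the boundary lattice-point count by 4, giving 32.
By Pick's theorem, the interior count of the dilated polygon is 64 − 32/2 + 1 = 49.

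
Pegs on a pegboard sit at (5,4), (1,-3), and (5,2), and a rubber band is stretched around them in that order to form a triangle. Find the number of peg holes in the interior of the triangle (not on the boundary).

3

By the shoelace formula, twice the signed area is |(5·(-3) − 1·4) + (1·2 − 5·(-3)) + (5·4 − 5·2)| = 8, so the area is 4.
Summing gcd(|Δx|,|Δy|) over the edges gives the boundary count: gcd(4,7) + gcd(4,5) + gcd(0,2) = 1+1+2 = 4.
Pick's theorem gives I = A − B/2 + 1 = 4 − 4/2 + 1 = 3.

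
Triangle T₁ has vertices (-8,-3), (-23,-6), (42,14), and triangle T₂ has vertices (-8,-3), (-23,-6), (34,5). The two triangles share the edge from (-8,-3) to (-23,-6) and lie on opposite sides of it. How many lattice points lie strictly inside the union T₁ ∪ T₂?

52

The union is the simple quadrilateral with vertices (-8,-3), (42,14), (-23,-6), (34,5) in order.
The shoelace formula gives twice the area as |((-8)·14 − 42·(-3)) + (42·(-6) − (-23)·14) + ((-23)·5 − 34·(-6)) + (34·(-3) − (-8)·5)| = 111, so the area is 55.5.
Along each edge there are gcd(|Δx|,|Δy|)+1 lattice points, so counting each shared vertex once the boundary has gcd(50,17) + gcd(65,20) + gcd(57,11) + gcd(42,8) = 1+5+1+2 = 9.
By Pick's theorem I = A − B/2 + 1 = 55.5 − 9/2 + 1 = 52.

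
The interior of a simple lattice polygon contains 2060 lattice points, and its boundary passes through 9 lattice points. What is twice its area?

By Pick's theorem, A = I + B/2 − 1 = 2060 + 9/2 − 1 = 4127/2.
Hence 2A = 4127.

4127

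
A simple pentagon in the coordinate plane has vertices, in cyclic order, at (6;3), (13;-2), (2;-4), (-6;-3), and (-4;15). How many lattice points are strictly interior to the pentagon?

The shoelace formula gives twice the area as |[6·(-2) − 13·3] + [13·(-4) − 2·(-2)] + [2·(-3) − (-6)·(-4)] + [(-6)·15 − (-4)·(-3)] + [(-4)·3 − 6·15]| = 333, so the area is 166.5.
The number of boundary lattice points is Σ gcd(|Δx|,|Δy|) = gcd(7,5) + gcd(11,2) + gcd(8,1) + gcd(2,18) + gcd(10,12) = 1+1+1+2+2 = 7.
Pick's theorem gives I = A − B/2 + 1 = 166.5 − 7/2 + 1 = 164.

164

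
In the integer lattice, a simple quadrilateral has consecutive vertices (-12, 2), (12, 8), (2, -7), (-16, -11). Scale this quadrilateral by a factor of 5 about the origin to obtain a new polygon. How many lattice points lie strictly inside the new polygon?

Using the shoelace formula, 2A = |((-12)·8 − 12·2) + (12·(-7) − 2·8) + (2·(-11) − (-16)·(-7)) + ((-16)·2 − (-12)·(-11))| = 518, so the area is 259.
Summing gcd(|Δx|,|Δy|) over the edges gives the boundary count: gcd(24,6) + gcd(10,15) + gcd(18,4) + gcd(4,13) = 6+5+2+1 = 14.
Scaling by 5 multiplies the area by 5² = 25 (so the new area is 6475) and multiplies the boundary lattice-point count by 5, giving 70.
By Pick's theorem, the interior count of the dilated polygon is 6475 − 70/2 + 1 = 6441.

6441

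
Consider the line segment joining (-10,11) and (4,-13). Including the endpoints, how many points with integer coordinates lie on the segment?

The number of lattice points on a segment between lattice points is gcd(|Δx|,|Δy|) + 1 = gcd(14,24) + 1 = 2 + 1 = 3.

3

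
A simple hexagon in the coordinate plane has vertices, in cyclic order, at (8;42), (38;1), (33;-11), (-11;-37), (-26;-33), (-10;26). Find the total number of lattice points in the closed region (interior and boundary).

2812

By the shoelace formula, twice the signed area is |[8·1 − 38·42] + [38·(-11) − 33·1] + [33·(-37) − (-11)·(-11)] + [(-11)·(-33) − (-26)·(-37)] + [(-26)·26 − (-10)·(-33)] + [(-10)·42 − 8·26]| = 5614, so the area is 2807.
Along each edge there are gcd(|Δx|,|Δy|)+1 lattice points, so counting each shared vertex once the boundary has gcd(30,41) + gcd(5,12) + gcd(44,26) + gcd(15,4) + gcd(16,59) + gcd(18,16) = 1+1+2+1+1+2 = 8.
Pick's theorem gives I = A − B/2 + 1 = 2807 − 8/2 + 1 = 2804, so the closed region contains I + B = 2804 + 8 = 2812 lattice points.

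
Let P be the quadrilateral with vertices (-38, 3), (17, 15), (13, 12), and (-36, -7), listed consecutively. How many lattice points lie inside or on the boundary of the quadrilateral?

By the shoelace formula, twice the signed area is |((-38)·15 − 17·3) + (17·12 − 13·15) + (13·(-7) − (-36)·12) + ((-36)·3 − (-38)·(-7))| = 645, so the area is 322.5.
Along each edge there are gcd(|Δx|,|Δy|)+1 lattice points, so counting each shared vertex once the boundary has gcd(55,12) + gcd(4,3) + gcd(49,19) + gcd(2,10) = 1+1+1+2 = 5.
Pick's theorem gives I = A − B/2 + 1 = 322.5 − 5/2 + 1 = 321, so the closed region contains I + B = 321 + 5 = 326 lattice points.

326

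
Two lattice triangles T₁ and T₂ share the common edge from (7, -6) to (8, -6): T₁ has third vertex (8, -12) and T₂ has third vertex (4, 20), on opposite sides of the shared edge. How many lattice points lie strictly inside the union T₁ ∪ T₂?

The union is the simple quadrilateral with vertices (7, -6), (8, -12), (8, -6), (4, 20) in order.
By the shoelace formula, twice the signed area is |[7·(-12) − 8·(-6)] + [8·(-6) − 8·(-12)] + [8·20 − 4·(-6)] + [4·(-6) − 7·20]| = 32, so the area is 16.
Summing gcd(|Δx|,|Δy|) over the edges gives the boundary count: gcd(1,6) + gcd(0,6) + gcd(4,26) + gcd(3,26) = 1+6+2+1 = 10.
By Pick's theorem I = A − B/2 + 1 = 16 − 10/2 + 1 = 12.

12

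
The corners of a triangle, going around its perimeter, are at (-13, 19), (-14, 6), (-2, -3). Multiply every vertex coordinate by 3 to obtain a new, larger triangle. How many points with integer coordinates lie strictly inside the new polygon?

By the shoelace formula, twice the signed area is |((-13)·6 − (-14)·19) + ((-14)·(-3) − (-2)·6) + ((-2)·19 − (-13)·(-3))| = 165, so the area is 82.5.
Summing gcd(|Δx|,|Δy|) over the edges gives the boundary count: gcd(1,13) + gcd(12,9) + gcd(11,22) = 1+3+11 = 15.
Scaling by 3 multiplies the area by 3² = 9 (so the new area is 1485/2) and multiplies the boundary lattice-point count by 3, giving 45.
By Pick's theorem, the interior count of the dilated polygon is 1485/2 − 45/2 + 1 = 721.

721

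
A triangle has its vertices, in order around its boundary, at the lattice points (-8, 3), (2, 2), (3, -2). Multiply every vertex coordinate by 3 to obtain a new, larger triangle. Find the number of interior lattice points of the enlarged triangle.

172

By the shoelace formula, twice the signed area is |[(-8)·2 − 2·3] + [2·(-2) − 3·2] + [3·3 − (-8)·(-2)]| = 39, so the area is 39/2.
Summing gcd(|Δx|,|Δy|) over the edges gives the boundary count: gcd(10,1) + gcd(1,4) + gcd(11,5) = 1+1+1 = 3.
Scaling by 3 multiplies the area by 3² = 9 (so the new area is 351/2) and multiplies the boundary lattice-point count by 3, giving 9.
By Pick's theorem, the interior count of the dilated polygon is 351/2 − 9/2 + 1 = 172.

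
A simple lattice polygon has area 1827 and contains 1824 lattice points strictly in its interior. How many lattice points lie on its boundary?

Pick's theorem gives A = I + B/2 − 1, so B = 2(A − I + 1) = 2(1827 − 1824 + 1) = 8.

8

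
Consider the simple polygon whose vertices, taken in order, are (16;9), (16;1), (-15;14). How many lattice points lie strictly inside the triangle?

The shoelace formula gives twice the area as |(16·1 − 16·9) + (16·14 − (-15)·1) + ((-15)·9 − 16·14)| = 248, so the area is 124.
The number of boundary lattice points is Σ gcd(|Δx|,|Δy|) = gcd(0,8) + gcd(31,13) + gcd(31,5) = 8+1+1 = 10.
Pick's theorem gives I = A − B/2 + 1 = 124 − 10/2 + 1 = 120.

120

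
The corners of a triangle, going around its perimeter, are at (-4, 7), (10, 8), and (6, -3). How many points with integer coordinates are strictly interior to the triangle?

By the shoelace formula, twice the signed area is |((-4)·8 − 10·7) + (10·(-3) − 6·8) + (6·7 − (-4)·(-3))| = 150, so the area is 75.
Summing gcd(|Δx|,|Δy|) over the edges gives the boundary count: gcd(14,1) + gcd(4,11) + gcd(10,10) = 1+1+10 = 12.
Pick's theorem gives I = A − B/2 + 1 = 75 − 12/2 + 1 = 70.

70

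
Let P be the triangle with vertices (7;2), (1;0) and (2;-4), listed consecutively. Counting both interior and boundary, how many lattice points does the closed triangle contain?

16

Using the shoelace formula, 2A = |[7·0 − 1·2] + [1·(-4) − 2·0] + [2·2 − 7·(-4)]| = 26, so the area is 13.
Summing gcd(|Δx|,|Δy|) over the edges gives the boundary count: gcd(6,2) + gcd(1,4) + gcd(5,6) = 2+1+1 = 4.
Pick's theorem gives I = A − B/2 + 1 = 13 − 4/2 + 1 = 12, so the closed region contains I + B = 12 + 4 = 16 lattice points.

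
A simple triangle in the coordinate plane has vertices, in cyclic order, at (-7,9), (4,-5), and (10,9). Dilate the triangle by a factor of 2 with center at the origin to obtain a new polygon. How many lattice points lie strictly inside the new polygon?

By the shoelace formula, twice the signed area is |[(-7)·(-5) − 4·9] + [4·9 − 10·(-5)] + [10·9 − (-7)·9]| = 238, so the area is 119.
Along each edge there are gcd(|Δx|,|Δy|)+1 lattice points, so counting each shared vertex once the boundary has gcd(11,14) + gcd(6,14) + gcd(17,0) = 1+2+17 = 20.
Scaling by 2 multiplies the area by 2² = 4 (so the new area is 476) and multiplies the boundary lattice-point count by 2, giving 40.
By Pick's theorem, the interior count of the dilated polygon is 476 − 40/2 + 1 = 457.

457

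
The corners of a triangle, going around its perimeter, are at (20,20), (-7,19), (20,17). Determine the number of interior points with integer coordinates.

By the shoelace formula, twice the signed area is |[20·19 − (-7)·20] + [(-7)·17 − 20·19] + [20·20 − 20·17]| = 81, so the area is 40.5.
Summing gcd(|Δx|,|Δy|) over the edges gives the boundary count: gcd(27,1) + gcd(27,2) + gcd(0,3) = 1+1+3 = 5.
Pick's theorem gives I = A − B/2 + 1 = 40.5 − 5/2 + 1 = 39.

39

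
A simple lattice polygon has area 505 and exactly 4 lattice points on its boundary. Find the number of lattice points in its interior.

Pick's theorem A = I + B/2 − 1 rearranges to I = A − B/2 + 1 = 505 − 4/2 + 1 = 504.

504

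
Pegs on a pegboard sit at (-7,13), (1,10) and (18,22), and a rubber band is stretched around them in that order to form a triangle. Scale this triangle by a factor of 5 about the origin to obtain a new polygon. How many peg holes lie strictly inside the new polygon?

Using the shoelace formula, 2A = |[(-7)·10 − 1·13] + [1·22 − 18·10] + [18·13 − (-7)·22]| = 147, so the area is 147/2.
Along each edge there are gcd(|Δx|,|Δy|)+1 lattice points, so counting each shared vertex once the boundary has gcd(8,3) + gcd(17,12) + gcd(25,9) = 1+1+1 = 3.
Scaling by 5 multiplies the area by 5² = 25 (so the new area is 3675/2) and multiplies the boundary lattice-point count by 5, giving 15.
By Pick's theorem, the interior count of the dilated polygon is 3675/2 − 15/2 + 1 = 1831.

1831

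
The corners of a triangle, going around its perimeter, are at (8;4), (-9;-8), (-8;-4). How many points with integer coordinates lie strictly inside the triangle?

24

By the shoelace formula, twice the signed area is |[8·(-8) − (-9)·4] + [(-9)·(-4) − (-8)·(-8)] + [(-8)·4 − 8·(-4)]| = 56, so the area is 28.
Along each edge there are gcd(|Δx|,|Δy|)+1 lattice points, so counting each shared vertex once the boundary has gcd(17,12) + gcd(1,4) + gcd(16,8) = 1+1+8 = 10.
By Pick's theorem A = I + B/2 − 1, so I = 28 − 10/2 + 1 = 24.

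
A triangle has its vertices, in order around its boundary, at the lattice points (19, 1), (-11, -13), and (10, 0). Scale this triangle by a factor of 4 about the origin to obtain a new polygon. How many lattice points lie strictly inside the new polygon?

761

By the shoelace formula, twice the signed area is |(19·(-13) − (-11)·1) + ((-11)·0 − 10·(-13)) + (10·1 − 19·0)| = 96, so the area is 48.
Summing gcd(|Δx|,|Δy|) over the edges gives the boundary count: gcd(30,14) + gcd(21,13) + gcd(9,1) = 2+1+1 = 4.
Scaling by 4 multiplies the area by 4² = 16 (so the new area is 768) and multiplies the boundary lattice-point count by 4, giving 16.
By Pick's theorem, the interior count of the dilated polygon is 768 − 16/2 + 1 = 761.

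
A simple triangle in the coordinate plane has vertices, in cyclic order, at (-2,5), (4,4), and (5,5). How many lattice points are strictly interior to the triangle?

By the shoelace formula, twice the signed area is |[(-2)·4 − 4·5] + [4·5 − 5·4] + [5·5 − (-2)·5]| = 7, so the area is 7/2.
Summing gcd(|Δx|,|Δy|) over the edges gives the boundary count: gcd(6,1) + gcd(1,1) + gcd(7,0) = 1+1+7 = 9.
Pick's theorem gives I = A − B/2 + 1 = 7/2 − 9/2 + 1 = 0.

0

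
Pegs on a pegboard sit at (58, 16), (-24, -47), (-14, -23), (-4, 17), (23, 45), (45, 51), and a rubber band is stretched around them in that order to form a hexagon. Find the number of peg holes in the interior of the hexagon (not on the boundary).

By the shoelace formula, twice the signed area is |[58·(-47) − (-24)·16] + [(-24)·(-23) − (-14)·(-47)] + [(-14)·17 − (-4)·(-23)] + [(-4)·45 − 23·17] + [23·51 − 45·45] + [45·16 − 58·51]| = 6439, so the area is 3219.5.
The number of boundary lattice points is Σ gcd(|Δx|,|Δy|) = gcd(82,63) + gcd(10,24) + gcd(10,40) + gcd(27,28) + gcd(22,6) + gcd(13,35) = 1+2+10+1+2+1 = 17.
By Pick's theorem A = I + B/2 − 1, so I = 3219.5 − 17/2 + 1 = 3212.

3212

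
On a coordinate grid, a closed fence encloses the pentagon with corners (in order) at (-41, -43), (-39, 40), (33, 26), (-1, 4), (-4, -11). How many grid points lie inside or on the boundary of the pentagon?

The shoelace formula gives twice the area as |[(-41)·40 − (-39)·(-43)] + [(-39)·26 − 33·40] + [33·4 − (-1)·26] + [(-1)·(-11) − (-4)·4] + [(-4)·(-43) − (-41)·(-11)]| = 5745, so the area is 2872.5.
Summing gcd(|Δx|,|Δy|) over the edges gives the boundary count: gcd(2,83) + gcd(72,14) + gcd(34,22) + gcd(3,15) + gcd(37,32) = 1+2+2+3+1 = 9.
Pick's theorem gives I = A − B/2 + 1 = 2872.5 − 9/2 + 1 = 2869, so the closed region contains I + B = 2869 + 9 = 2878 lattice points.

2878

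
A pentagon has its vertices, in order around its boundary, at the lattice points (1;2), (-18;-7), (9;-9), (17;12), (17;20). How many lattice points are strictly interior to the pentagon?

327

The shoelace formula gives twice the area as |(1·(-7) − (-18)·2) + ((-18)·(-9) − 9·(-7)) + (9·12 − 17·(-9)) + (17·20 − 17·12) + (17·2 − 1·20)| = 665, so the area is 665/2.
The number of boundary lattice points is Σ gcd(|Δx|,|Δy|) = gcd(19,9) + gcd(27,2) + gcd(8,21) + gcd(0,8) + gcd(16,18) = 1+1+1+8+2 = 13.
Pick's theorem gives I = A − B/2 + 1 = 665/2 − 13/2 + 1 = 327.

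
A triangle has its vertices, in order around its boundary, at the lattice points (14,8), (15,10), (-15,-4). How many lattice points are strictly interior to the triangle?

22

Using the shoelace formula, 2A = |[14·10 − 15·8] + [15·(-4) − (-15)·10] + [(-15)·8 − 14·(-4)]| = 46, so the area is 23.
The number of boundary lattice points is Σ gcd(|Δx|,|Δy|) = gcd(1,2) + gcd(30,14) + gcd(29,12) = 1+2+1 = 4.
By Pick's theorem A = I + B/2 − 1, so I = 23 − 4/2 + 1 = 22.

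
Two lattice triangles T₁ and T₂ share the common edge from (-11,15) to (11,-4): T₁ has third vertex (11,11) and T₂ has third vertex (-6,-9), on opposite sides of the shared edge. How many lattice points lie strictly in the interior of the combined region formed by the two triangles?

373

The union is the simple quadrilateral with vertices (-11,15), (11,11), (11,-4), (-6,-9) in order.
By the shoelace formula, twice the signed area is |((-11)·11 − 11·15) + (11·(-4) − 11·11) + (11·(-9) − (-6)·(-4)) + ((-6)·15 − (-11)·(-9))| = 763, so the area is 763/2.
Along each edge there are gcd(|Δx|,|Δy|)+1 lattice points, so counting each shared vertex once the boundary has gcd(22,4) + gcd(0,15) + gcd(17,5) + gcd(5,24) = 2+15+1+1 = 19.
By Pick's theorem I = A − B/2 + 1 = 763/2 − 19/2 + 1 = 373.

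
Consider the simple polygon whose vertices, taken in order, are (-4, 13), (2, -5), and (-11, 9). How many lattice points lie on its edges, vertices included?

8

The number of boundary lattice points is Σ gcd(|Δx|,|Δy|) = gcd(6,18) + gcd(13,14) + gcd(7,4) = 6+1+1 = 8.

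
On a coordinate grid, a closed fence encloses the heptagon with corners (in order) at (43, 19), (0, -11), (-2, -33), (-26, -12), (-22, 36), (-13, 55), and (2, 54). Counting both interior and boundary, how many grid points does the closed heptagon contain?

By the shoelace formula, twice the signed area is |[43·(-11) − 0·19] + [0·(-33) − (-2)·(-11)] + [(-2)·(-12) − (-26)·(-33)] + [(-26)·36 − (-22)·(-12)] + [(-22)·55 − (-13)·36] + [(-13)·54 − 2·55] + [2·19 − 43·54]| = 6367, so the area is 3183.5.
Along each edge there are gcd(|Δx|,|Δy|)+1 lattice points, so counting each shared vertex once the boundary has gcd(43,30) + gcd(2,22) + gcd(24,21) + gcd(4,48) + gcd(9,19) + gcd(15,1) + gcd(41,35) = 1+2+3+4+1+1+1 = 13.
Pick's theorem gives I = A − B/2 + 1 = 3183.5 − 13/2 + 1 = 3178, so the closed region contains I + B = 3178 + 13 = 3191 lattice points.

3191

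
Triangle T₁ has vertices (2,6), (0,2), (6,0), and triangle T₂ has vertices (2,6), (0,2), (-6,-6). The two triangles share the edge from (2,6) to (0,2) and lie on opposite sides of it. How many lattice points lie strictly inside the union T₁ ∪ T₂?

14

The union is the simple quadrilateral with vertices (2,6), (6,0), (0,2), (-6,-6) in order.
By the shoelace formula, twice the signed area is |(2·0 − 6·6) + (6·2 − 0·0) + (0·(-6) − (-6)·2) + ((-6)·6 − 2·(-6))| = 36, so the area is 18.
Summing gcd(|Δx|,|Δy|) over the edges gives the boundary count: gcd(4,6) + gcd(6,2) + gcd(6,8) + gcd(8,12) = 2+2+2+4 = 10.
By Pick's theorem I = A − B/2 + 1 = 18 − 10/2 + 1 = 14.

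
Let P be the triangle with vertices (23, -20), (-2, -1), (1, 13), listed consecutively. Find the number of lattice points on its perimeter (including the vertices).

13

Summing gcd(|Δx|,|Δy|) over the edges gives the boundary count: gcd(25,19) + gcd(3,14) + gcd(22,33) = 1+1+11 = 13.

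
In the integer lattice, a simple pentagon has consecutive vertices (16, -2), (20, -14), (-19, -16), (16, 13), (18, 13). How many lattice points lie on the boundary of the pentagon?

9

Along each edge there are gcd(|Δx|,|Δy|)+1 lattice points, so counting each shared vertex once the boundary has gcd(4,12) + gcd(39,2) + gcd(35,29) + gcd(2,0) + gcd(2,15) = 4+1+1+2+1 = 9.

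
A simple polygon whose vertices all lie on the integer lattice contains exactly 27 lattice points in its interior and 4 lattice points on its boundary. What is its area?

28

Pick's theorem states A = I + B/2 − 1, so A = 27 + 4/2 − 1 = 28.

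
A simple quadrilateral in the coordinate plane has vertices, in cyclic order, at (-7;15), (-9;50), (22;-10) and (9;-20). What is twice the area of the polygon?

Using the shoelace formula, 2A = |((-7)·50 − (-9)·15) + ((-9)·(-10) − 22·50) + (22·(-20) − 9·(-10)) + (9·15 − (-7)·(-20))| = 1580, so the area is 790.

1580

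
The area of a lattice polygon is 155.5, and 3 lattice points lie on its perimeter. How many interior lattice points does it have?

From Pick's theorem, I = A − B/2 + 1 = 155.5 − 3/2 + 1 = 155.

155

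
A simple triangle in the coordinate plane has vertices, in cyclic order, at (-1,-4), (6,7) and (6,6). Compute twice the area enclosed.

By the shoelace formula, twice the signed area is |((-1)·7 − 6·(-4)) + (6·6 − 6·7) + (6·(-4) − (-1)·6)| = 7, so the area is 3.5.

7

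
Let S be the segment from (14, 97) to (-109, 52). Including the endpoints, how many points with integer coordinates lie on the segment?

4

The number of lattice points on a segment between lattice points is gcd(|Δx|,|Δy|) + 1 = gcd(123,45) + 1 = 3 + 1 = 4.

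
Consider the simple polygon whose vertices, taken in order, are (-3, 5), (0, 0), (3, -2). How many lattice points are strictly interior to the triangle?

The shoelace formula gives twice the area as |[(-3)·0 − 0·5] + [0·(-2) − 3·0] + [3·5 − (-3)·(-2)]| = 9, so the area is 9/2.
Along each edge there are gcd(|Δx|,|Δy|)+1 lattice points, so counting each shared vertex once the boundary has gcd(3,5) + gcd(3,2) + gcd(6,7) = 1+1+1 = 3.
Pick's theorem gives I = A − B/2 + 1 = 9/2 − 3/2 + 1 = 4.

4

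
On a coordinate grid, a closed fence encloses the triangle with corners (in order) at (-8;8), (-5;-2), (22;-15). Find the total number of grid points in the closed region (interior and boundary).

118

Using the shoelace formula, 2A = |[(-8)·(-2) − (-5)·8] + [(-5)·(-15) − 22·(-2)] + [22·8 − (-8)·(-15)]| = 231, so the area is 115.5.
The number of boundary lattice points is Σ gcd(|Δx|,|Δy|) = gcd(3,10) + gcd(27,13) + gcd(30,23) = 1+1+1 = 3.
Pick's theorem gives I = A − B/2 + 1 = 115.5 − 3/2 + 1 = 115, so the closed region contains I + B = 115 + 3 = 118 lattice points.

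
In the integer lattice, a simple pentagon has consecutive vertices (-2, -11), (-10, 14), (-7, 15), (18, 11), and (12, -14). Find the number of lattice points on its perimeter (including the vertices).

Summing gcd(|Δx|,|Δy|) over the edges gives the boundary count: gcd(8,25) + gcd(3,1) + gcd(25,4) + gcd(6,25) + gcd(14,3) = 1+1+1+1+1 = 5.

5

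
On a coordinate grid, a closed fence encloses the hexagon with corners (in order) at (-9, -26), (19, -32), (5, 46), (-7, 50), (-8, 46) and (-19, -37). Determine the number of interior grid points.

1894

The shoelace formula gives twice the area as |((-9)·(-32) − 19·(-26)) + (19·46 − 5·(-32)) + (5·50 − (-7)·46) + ((-7)·46 − (-8)·50) + ((-8)·(-37) − (-19)·46) + ((-19)·(-26) − (-9)·(-37))| = 3797, so the area is 3797/2.
The number of boundary lattice points is Σ gcd(|Δx|,|Δy|) = gcd(28,6) + gcd(14,78) + gcd(12,4) + gcd(1,4) + gcd(11,83) + gcd(10,11) = 2+2+4+1+1+1 = 11.
Pick's theorem gives I = A − B/2 + 1 = 3797/2 − 11/2 + 1 = 1894.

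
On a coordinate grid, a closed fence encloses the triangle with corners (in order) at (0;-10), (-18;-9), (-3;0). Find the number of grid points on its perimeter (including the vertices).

The number of boundary lattice points is Σ gcd(|Δx|,|Δy|) = gcd(18,1) + gcd(15,9) + gcd(3,10) = 1+3+1 = 5.

5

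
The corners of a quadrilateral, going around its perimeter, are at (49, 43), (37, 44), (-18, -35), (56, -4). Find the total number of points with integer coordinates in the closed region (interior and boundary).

Using the shoelace formula, 2A = |(49·44 − 37·43) + (37·(-35) − (-18)·44) + ((-18)·(-4) − 56·(-35)) + (56·43 − 49·(-4))| = 4698, so the area is 2349.
Summing gcd(|Δx|,|Δy|) over the edges gives the boundary count: gcd(12,1) + gcd(55,79) + gcd(74,31) + gcd(7,47) = 1+1+1+1 = 4.
Pick's theorem gives I = A − B/2 + 1 = 2349 − 4/2 + 1 = 2348, so the closed region contains I + B = 2348 + 4 = 2352 lattice points.

2352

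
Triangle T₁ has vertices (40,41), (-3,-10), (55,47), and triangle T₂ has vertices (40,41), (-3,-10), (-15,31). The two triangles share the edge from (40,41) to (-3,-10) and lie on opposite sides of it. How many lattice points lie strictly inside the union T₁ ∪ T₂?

1437

The union is the simple quadrilateral with vertices (40,41), (55,47), (-3,-10), (-15,31) in order.
The shoelace formula gives twice the area as |[40·47 − 55·41] + [55·(-10) − (-3)·47] + [(-3)·31 − (-15)·(-10)] + [(-15)·41 − 40·31]| = 2882, so the area is 1441.
Summing gcd(|Δx|,|Δy|) over the edges gives the boundary count: gcd(15,6) + gcd(58,57) + gcd(12,41) + gcd(55,10) = 3+1+1+5 = 10.
By Pick's theorem I = A − B/2 + 1 = 1441 − 10/2 + 1 = 1437.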